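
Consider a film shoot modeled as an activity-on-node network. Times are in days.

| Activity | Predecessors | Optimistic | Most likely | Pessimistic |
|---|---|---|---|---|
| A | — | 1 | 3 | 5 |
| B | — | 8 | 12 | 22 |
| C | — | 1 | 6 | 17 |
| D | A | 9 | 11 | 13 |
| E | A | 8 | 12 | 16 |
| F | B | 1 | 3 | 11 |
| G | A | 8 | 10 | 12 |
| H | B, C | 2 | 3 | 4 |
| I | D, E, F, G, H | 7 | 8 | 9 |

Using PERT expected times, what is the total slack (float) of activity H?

te_A = (1 + 4·3 + 5)/6 = 18/6 = 3
te_B = (8 + 4·12 + 22)/6 = 78/6 = 13
te_C = (1 + 4·6 + 17)/6 = 42/6 = 7
te_D = (9 + 4·11 + 13)/6 = 66/6 = 11
te_E = (8 + 4·12 + 16)/6 = 72/6 = 12
te_F = (1 + 4·3 + 11)/6 = 24/6 = 4
te_G = (8 + 4·10 + 12)/6 = 60/6 = 10
te_H = (2 + 4·3 + 4)/6 = 18/6 = 3
te_I = (7 + 4·8 + 9)/6 = 48/6 = 8

Forward pass:
ES_A = 0; EF_A = 3
ES_B = 0; EF_B = 13
ES_C = 0; EF_C = 7
ES_D = 3; EF_D = 3+11 = 14
ES_E = 3; EF_E = 3+12 = 15
ES_F = 13; EF_F = 13+4 = 17
ES_G = 3; EF_G = 3+10 = 13
ES_H = max(EF_B=13, EF_C=7) = 13; EF_H = 13+3 = 16
ES_I = max(EF_D=14, EF_E=15, EF_F=17, EF_G=13, EF_H=16) = 17; EF_I = 17+8 = 25
Expected project duration μ = 25 days. Critical path: B → F → I.

Backward pass:
LF_I = 25; LS_I = 25−8 = 17
LF_H = LS_I = 17; LS_H = 17−3 = 14
LF_G = LS_I = 17; LS_G = 17−10 = 7
LF_F = LS_I = 17; LS_F = 17−4 = 13
LF_E = LS_I = 17; LS_E = 17−12 = 5
LF_D = LS_I = 17; LS_D = 17−11 = 6
LF_C = LS_H = 14; LS_C = 14−7 = 7
LF_B = min(LS_F=13, LS_H=14) = 13; LS_B = 13−13 = 0
LF_A = min(LS_D=6, LS_E=5, LS_G=7) = 5; LS_A = 5−3 = 2
Slack_H = LS_H − ES_H = 14 − 13 = 1

1 days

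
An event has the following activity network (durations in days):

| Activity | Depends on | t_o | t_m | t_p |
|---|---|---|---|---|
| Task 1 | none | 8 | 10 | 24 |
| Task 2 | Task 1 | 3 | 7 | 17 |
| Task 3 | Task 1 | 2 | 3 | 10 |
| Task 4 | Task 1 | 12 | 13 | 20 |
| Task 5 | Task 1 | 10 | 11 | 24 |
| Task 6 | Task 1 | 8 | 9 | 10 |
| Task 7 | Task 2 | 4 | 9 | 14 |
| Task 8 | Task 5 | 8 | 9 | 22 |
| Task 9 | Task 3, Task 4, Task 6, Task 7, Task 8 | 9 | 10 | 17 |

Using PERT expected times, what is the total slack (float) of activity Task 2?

7 days

te_Task 1 = (8 + 4·10 + 24)/6 = 72/6 = 12
te_Task 2 = (3 + 4·7 + 17)/6 = 48/6 = 8
te_Task 3 = (2 + 4·3 + 10)/6 = 24/6 = 4
te_Task 4 = (12 + 4·13 + 20)/6 = 84/6 = 14
te_Task 5 = (10 + 4·11 + 24)/6 = 78/6 = 13
te_Task 6 = (8 + 4·9 + 10)/6 = 54/6 = 9
te_Task 7 = (4 + 4·9 + 14)/6 = 54/6 = 9
te_Task 8 = (8 + 4·9 + 22)/6 = 66/6 = 11
te_Task 9 = (9 + 4·10 + 17)/6 = 66/6 = 11

Forward pass:
ES_Task 1 = 0; EF_Task 1 = 12
ES_Task 2 = 12; EF_Task 2 = 12+8 = 20
ES_Task 3 = 12; EF_Task 3 = 12+4 = 16
ES_Task 4 = 12; EF_Task 4 = 12+14 = 26
ES_Task 5 = 12; EF_Task 5 = 12+13 = 25
ES_Task 6 = 12; EF_Task 6 = 12+9 = 21
ES_Task 7 = 20; EF_Task 7 = 20+9 = 29
ES_Task 8 = 25; EF_Task 8 = 25+11 = 36
ES_Task 9 = max(EF_Task 3=16, EF_Task 4=26, EF_Task 6=21, EF_Task 7=29, EF_Task 8=36) = 36; EF_Task 9 = 36+11 = 47
Expected project duration μ = 47 days. Critical path: Task 1 → Task 5 → Task 8 → Task 9.

Backward pass:
LF_Task 9 = 47; LS_Task 9 = 47−11 = 36
LF_Task 8 = LS_Task 9 = 36; LS_Task 8 = 36−11 = 25
LF_Task 7 = LS_Task 9 = 36; LS_Task 7 = 36−9 = 27
LF_Task 6 = LS_Task 9 = 36; LS_Task 6 = 36−9 = 27
LF_Task 5 = LS_Task 8 = 25; LS_Task 5 = 25−13 = 12
LF_Task 4 = LS_Task 9 = 36; LS_Task 4 = 36−14 = 22
LF_Task 3 = LS_Task 9 = 36; LS_Task 3 = 36−4 = 32
LF_Task 2 = LS_Task 7 = 27; LS_Task 2 = 27−8 = 19
LF_Task 1 = min(LS_Task 2=19, LS_Task 3=32, LS_Task 4=22, LS_Task 5=12, LS_Task 6=27) = 12; LS_Task 1 = 12−12 = 0
Slack_Task 2 = LS_Task 2 − ES_Task 2 = 19 − 12 = 7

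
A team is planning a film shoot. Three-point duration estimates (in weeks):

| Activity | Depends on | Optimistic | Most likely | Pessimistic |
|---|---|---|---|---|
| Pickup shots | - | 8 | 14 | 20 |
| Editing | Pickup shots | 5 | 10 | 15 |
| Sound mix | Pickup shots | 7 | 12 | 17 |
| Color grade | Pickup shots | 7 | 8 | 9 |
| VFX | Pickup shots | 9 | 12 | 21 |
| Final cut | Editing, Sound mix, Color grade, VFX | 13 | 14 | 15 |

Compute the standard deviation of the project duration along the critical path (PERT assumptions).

te_Pickup shots = (8 + 4·14 + 20)/6 = 84/6 = 14; σ²_Pickup shots = ((20−8)/6)² = 4.000
te_Editing = (5 + 4·10 + 15)/6 = 60/6 = 10; σ²_Editing = ((15−5)/6)² = 2.778
te_Sound mix = (7 + 4·12 + 17)/6 = 72/6 = 12; σ²_Sound mix = ((17−7)/6)² = 2.778
te_Color grade = (7 + 4·8 + 9)/6 = 48/6 = 8; σ²_Color grade = ((9−7)/6)² = 0.111
te_VFX = (9 + 4·12 + 21)/6 = 78/6 = 13; σ²_VFX = ((21−9)/6)² = 4.000
te_Final cut = (13 + 4·14 + 15)/6 = 84/6 = 14; σ²_Final cut = ((15−13)/6)² = 0.111

Forward pass:
ES_Pickup shots = 0; EF_Pickup shots = 14
ES_Editing = 14; EF_Editing = 14+10 = 24
ES_Sound mix = 14; EF_Sound mix = 14+12 = 26
ES_Color grade = 14; EF_Color grade = 14+8 = 22
ES_VFX = 14; EF_VFX = 14+13 = 27
ES_Final cut = max(EF_Editing=24, EF_Sound mix=26, EF_Color grade=22, EF_VFX=27) = 27; EF_Final cut = 27+14 = 41
Expected project duration μ = 41 weeks. Critical path: Pickup shots → VFX → Final cut.

Variance along critical path = 4.000 + 4.000 + 0.111 = 8.111
σ = √8.111 = 2.848 weeks

2.85 weeks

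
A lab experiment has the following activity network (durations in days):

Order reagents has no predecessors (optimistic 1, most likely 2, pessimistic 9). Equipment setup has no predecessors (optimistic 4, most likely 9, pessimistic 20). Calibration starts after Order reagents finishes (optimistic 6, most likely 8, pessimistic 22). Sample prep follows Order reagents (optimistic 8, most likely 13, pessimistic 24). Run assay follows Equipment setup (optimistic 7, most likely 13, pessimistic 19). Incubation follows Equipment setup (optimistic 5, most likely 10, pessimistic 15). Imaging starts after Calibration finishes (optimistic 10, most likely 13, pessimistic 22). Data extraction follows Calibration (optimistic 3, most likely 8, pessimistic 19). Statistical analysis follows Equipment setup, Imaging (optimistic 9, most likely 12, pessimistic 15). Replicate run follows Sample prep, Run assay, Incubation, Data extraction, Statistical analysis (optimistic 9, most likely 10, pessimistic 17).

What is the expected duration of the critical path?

50 days

te_Order reagents = (1 + 4·2 + 9)/6 = 18/6 = 3
te_Equipment setup = (4 + 4·9 + 20)/6 = 60/6 = 10
te_Calibration = (6 + 4·8 + 22)/6 = 60/6 = 10
te_Sample prep = (8 + 4·13 + 24)/6 = 84/6 = 14
te_Run assay = (7 + 4·13 + 19)/6 = 78/6 = 13
te_Incubation = (5 + 4·10 + 15)/6 = 60/6 = 10
te_Imaging = (10 + 4·13 + 22)/6 = 84/6 = 14
te_Data extraction = (3 + 4·8 + 19)/6 = 54/6 = 9
te_Statistical analysis = (9 + 4·12 + 15)/6 = 72/6 = 12
te_Replicate run = (9 + 4·10 + 17)/6 = 66/6 = 11

Forward pass:
ES_Order reagents = 0; EF_Order reagents = 3
ES_Equipment setup = 0; EF_Equipment setup = 10
ES_Calibration = 3; EF_Calibration = 3+10 = 13
ES_Sample prep = 3; EF_Sample prep = 3+14 = 17
ES_Run assay = 10; EF_Run assay = 10+13 = 23
ES_Incubation = 10; EF_Incubation = 10+10 = 20
ES_Imaging = 13; EF_Imaging = 13+14 = 27
ES_Data extraction = 13; EF_Data extraction = 13+9 = 22
ES_Statistical analysis = max(EF_Equipment setup=10, EF_Imaging=27) = 27; EF_Statistical analysis = 27+12 = 39
ES_Replicate run = max(EF_Sample prep=17, EF_Run assay=23, EF_Incubation=20, EF_Data extraction=22, EF_Statistical analysis=39) = 39; EF_Replicate run = 39+11 = 50
Expected project duration μ = 50 days. Critical path: Order reagents → Calibration → Imaging → Statistical analysis → Replicate run.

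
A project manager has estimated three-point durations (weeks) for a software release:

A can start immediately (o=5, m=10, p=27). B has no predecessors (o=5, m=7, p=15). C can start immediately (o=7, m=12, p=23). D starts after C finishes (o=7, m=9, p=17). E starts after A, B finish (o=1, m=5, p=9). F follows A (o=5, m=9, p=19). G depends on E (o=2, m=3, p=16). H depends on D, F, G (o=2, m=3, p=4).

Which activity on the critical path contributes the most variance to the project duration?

te_A = (5 + 4·10 + 27)/6 = 72/6 = 12; σ²_A = ((27−5)/6)² = 13.444
te_B = (5 + 4·7 + 15)/6 = 48/6 = 8; σ²_B = ((15−5)/6)² = 2.778
te_C = (7 + 4·12 + 23)/6 = 78/6 = 13; σ²_C = ((23−7)/6)² = 7.111
te_D = (7 + 4·9 + 17)/6 = 60/6 = 10; σ²_D = ((17−7)/6)² = 2.778
te_E = (1 + 4·5 + 9)/6 = 30/6 = 5; σ²_E = ((9−1)/6)² = 1.778
te_F = (5 + 4·9 + 19)/6 = 60/6 = 10; σ²_F = ((19−5)/6)² = 5.444
te_G = (2 + 4·3 + 16)/6 = 30/6 = 5; σ²_G = ((16−2)/6)² = 5.444
te_H = (2 + 4·3 + 4)/6 = 18/6 = 3; σ²_H = ((4−2)/6)² = 0.111

Forward pass:
ES_A = 0; EF_A = 12
ES_B = 0; EF_B = 8
ES_C = 0; EF_C = 13
ES_D = 13; EF_D = 13+10 = 23
ES_E = max(EF_A=12, EF_B=8) = 12; EF_E = 12+5 = 17
ES_F = 12; EF_F = 12+10 = 22
ES_G = 17; EF_G = 17+5 = 22
ES_H = max(EF_D=23, EF_F=22, EF_G=22) = 23; EF_H = 23+3 = 26
Expected project duration μ = 26 weeks. Critical path: C → D → H.

Variances on critical path: σ²_C=7.111, σ²_D=2.778, σ²_H=0.111.
Largest is σ²_C = 7.111.

C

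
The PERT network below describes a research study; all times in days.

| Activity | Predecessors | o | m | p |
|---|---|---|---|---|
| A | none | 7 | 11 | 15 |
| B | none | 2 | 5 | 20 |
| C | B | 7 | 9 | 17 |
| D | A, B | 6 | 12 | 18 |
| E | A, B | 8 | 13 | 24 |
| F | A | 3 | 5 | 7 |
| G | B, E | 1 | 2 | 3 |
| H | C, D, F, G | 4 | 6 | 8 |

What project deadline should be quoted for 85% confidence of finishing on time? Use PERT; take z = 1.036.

36.2 days

te_A = (7 + 4·11 + 15)/6 = 66/6 = 11; σ²_A = ((15−7)/6)² = 1.778
te_B = (2 + 4·5 + 20)/6 = 42/6 = 7; σ²_B = ((20−2)/6)² = 9.000
te_C = (7 + 4·9 + 17)/6 = 60/6 = 10; σ²_C = ((17−7)/6)² = 2.778
te_D = (6 + 4·12 + 18)/6 = 72/6 = 12; σ²_D = ((18−6)/6)² = 4.000
te_E = (8 + 4·13 + 24)/6 = 84/6 = 14; σ²_E = ((24−8)/6)² = 7.111
te_F = (3 + 4·5 + 7)/6 = 30/6 = 5; σ²_F = ((7−3)/6)² = 0.444
te_G = (1 + 4·2 + 3)/6 = 12/6 = 2; σ²_G = ((3−1)/6)² = 0.111
te_H = (4 + 4·6 + 8)/6 = 36/6 = 6; σ²_H = ((8−4)/6)² = 0.444

Forward pass:
ES_A = 0; EF_A = 11
ES_B = 0; EF_B = 7
ES_C = 7; EF_C = 7+10 = 17
ES_D = max(EF_A=11, EF_B=7) = 11; EF_D = 11+12 = 23
ES_E = max(EF_A=11, EF_B=7) = 11; EF_E = 11+14 = 25
ES_F = 11; EF_F = 11+5 = 16
ES_G = max(EF_B=7, EF_E=25) = 25; EF_G = 25+2 = 27
ES_H = max(EF_C=17, EF_D=23, EF_F=16, EF_G=27) = 27; EF_H = 27+6 = 33
Expected project duration μ = 33 days. Critical path: A → E → G → H.

Variance along critical path = 1.778 + 7.111 + 0.111 + 0.444 = 9.444; σ = 3.073 days.
D = μ + z·σ = 33 + 1.036·3.073 = 36.2 days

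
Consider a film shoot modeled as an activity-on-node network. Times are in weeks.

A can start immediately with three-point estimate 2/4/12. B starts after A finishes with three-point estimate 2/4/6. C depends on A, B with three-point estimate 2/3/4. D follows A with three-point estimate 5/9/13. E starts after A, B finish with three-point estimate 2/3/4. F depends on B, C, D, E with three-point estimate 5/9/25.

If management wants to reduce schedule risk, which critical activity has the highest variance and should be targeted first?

F

te_A = (2 + 4·4 + 12)/6 = 30/6 = 5; σ²_A = ((12−2)/6)² = 2.778
te_B = (2 + 4·4 + 6)/6 = 24/6 = 4; σ²_B = ((6−2)/6)² = 0.444
te_C = (2 + 4·3 + 4)/6 = 18/6 = 3; σ²_C = ((4−2)/6)² = 0.111
te_D = (5 + 4·9 + 13)/6 = 54/6 = 9; σ²_D = ((13−5)/6)² = 1.778
te_E = (2 + 4·3 + 4)/6 = 18/6 = 3; σ²_E = ((4−2)/6)² = 0.111
te_F = (5 + 4·9 + 25)/6 = 66/6 = 11; σ²_F = ((25−5)/6)² = 11.111

Forward pass:
ES_A = 0; EF_A = 5
ES_B = 5; EF_B = 5+4 = 9
ES_C = max(EF_A=5, EF_B=9) = 9; EF_C = 9+3 = 12
ES_D = 5; EF_D = 5+9 = 14
ES_E = max(EF_A=5, EF_B=9) = 9; EF_E = 9+3 = 12
ES_F = max(EF_B=9, EF_C=12, EF_D=14, EF_E=12) = 14; EF_F = 14+11 = 25
Expected project duration μ = 25 weeks. Critical path: A → D → F.

Variances on critical path: σ²_A=2.778, σ²_D=1.778, σ²_F=11.111.
Largest is σ²_F = 11.111.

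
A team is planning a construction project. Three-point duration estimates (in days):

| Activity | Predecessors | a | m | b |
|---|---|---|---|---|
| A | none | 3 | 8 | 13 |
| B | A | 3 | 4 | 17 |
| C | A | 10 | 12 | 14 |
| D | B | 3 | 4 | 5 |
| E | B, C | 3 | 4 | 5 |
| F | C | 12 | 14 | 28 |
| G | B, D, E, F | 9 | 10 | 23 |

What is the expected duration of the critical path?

te_A = (3 + 4·8 + 13)/6 = 48/6 = 8
te_B = (3 + 4·4 + 17)/6 = 36/6 = 6
te_C = (10 + 4·12 + 14)/6 = 72/6 = 12
te_D = (3 + 4·4 + 5)/6 = 24/6 = 4
te_E = (3 + 4·4 + 5)/6 = 24/6 = 4
te_F = (12 + 4·14 + 28)/6 = 96/6 = 16
te_G = (9 + 4·10 + 23)/6 = 72/6 = 12

Forward pass:
ES_A = 0; EF_A = 8
ES_B = 8; EF_B = 8+6 = 14
ES_C = 8; EF_C = 8+12 = 20
ES_D = 14; EF_D = 14+4 = 18
ES_E = max(EF_B=14, EF_C=20) = 20; EF_E = 20+4 = 24
ES_F = 20; EF_F = 20+16 = 36
ES_G = max(EF_B=14, EF_D=18, EF_E=24, EF_F=36) = 36; EF_G = 36+12 = 48
Expected project duration μ = 48 days. Critical path: A → C → F → G.

48 days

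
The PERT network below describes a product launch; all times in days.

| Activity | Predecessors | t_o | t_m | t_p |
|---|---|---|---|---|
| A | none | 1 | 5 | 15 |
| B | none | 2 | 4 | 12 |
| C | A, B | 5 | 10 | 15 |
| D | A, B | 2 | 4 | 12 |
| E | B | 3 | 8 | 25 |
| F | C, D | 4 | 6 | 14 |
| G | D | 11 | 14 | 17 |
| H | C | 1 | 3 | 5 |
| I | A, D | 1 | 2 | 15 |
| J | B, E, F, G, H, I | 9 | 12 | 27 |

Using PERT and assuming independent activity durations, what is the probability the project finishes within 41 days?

te_A = (1 + 4·5 + 15)/6 = 36/6 = 6; σ²_A = ((15−1)/6)² = 5.444
te_B = (2 + 4·4 + 12)/6 = 30/6 = 5; σ²_B = ((12−2)/6)² = 2.778
te_C = (5 + 4·10 + 15)/6 = 60/6 = 10; σ²_C = ((15−5)/6)² = 2.778
te_D = (2 + 4·4 + 12)/6 = 30/6 = 5; σ²_D = ((12−2)/6)² = 2.778
te_E = (3 + 4·8 + 25)/6 = 60/6 = 10; σ²_E = ((25−3)/6)² = 13.444
te_F = (4 + 4·6 + 14)/6 = 42/6 = 7; σ²_F = ((14−4)/6)² = 2.778
te_G = (11 + 4·14 + 17)/6 = 84/6 = 14; σ²_G = ((17−11)/6)² = 1.000
te_H = (1 + 4·3 + 5)/6 = 18/6 = 3; σ²_H = ((5−1)/6)² = 0.444
te_I = (1 + 4·2 + 15)/6 = 24/6 = 4; σ²_I = ((15−1)/6)² = 5.444
te_J = (9 + 4·12 + 27)/6 = 84/6 = 14; σ²_J = ((27−9)/6)² = 9.000

Forward pass:
ES_A = 0; EF_A = 6
ES_B = 0; EF_B = 5
ES_C = max(EF_A=6, EF_B=5) = 6; EF_C = 6+10 = 16
ES_D = max(EF_A=6, EF_B=5) = 6; EF_D = 6+5 = 11
ES_E = 5; EF_E = 5+10 = 15
ES_F = max(EF_C=16, EF_D=11) = 16; EF_F = 16+7 = 23
ES_G = 11; EF_G = 11+14 = 25
ES_H = 16; EF_H = 16+3 = 19
ES_I = max(EF_A=6, EF_D=11) = 11; EF_I = 11+4 = 15
ES_J = max(EF_B=5, EF_E=15, EF_F=23, EF_G=25, EF_H=19, EF_I=15) = 25; EF_J = 25+14 = 39
Expected project duration μ = 39 days. Critical path: A → D → G → J.

Variance along critical path = 5.444 + 2.778 + 1.000 + 9.000 = 18.222; σ = √18.222 = 4.269 days.
Z = (41 − 39) / 4.269 = 0.469
P(T ≤ 41) = Φ(0.469) ≈ 0.680

0.680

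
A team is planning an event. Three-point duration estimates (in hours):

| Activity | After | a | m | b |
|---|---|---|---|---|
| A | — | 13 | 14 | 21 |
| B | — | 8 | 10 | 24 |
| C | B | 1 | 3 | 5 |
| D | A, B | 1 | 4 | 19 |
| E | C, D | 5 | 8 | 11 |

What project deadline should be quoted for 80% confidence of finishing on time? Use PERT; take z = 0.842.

te_A = (13 + 4·14 + 21)/6 = 90/6 = 15; σ²_A = ((21−13)/6)² = 1.778
te_B = (8 + 4·10 + 24)/6 = 72/6 = 12; σ²_B = ((24−8)/6)² = 7.111
te_C = (1 + 4·3 + 5)/6 = 18/6 = 3; σ²_C = ((5−1)/6)² = 0.444
te_D = (1 + 4·4 + 19)/6 = 36/6 = 6; σ²_D = ((19−1)/6)² = 9.000
te_E = (5 + 4·8 + 11)/6 = 48/6 = 8; σ²_E = ((11−5)/6)² = 1.000

Forward pass:
ES_A = 0; EF_A = 15
ES_B = 0; EF_B = 12
ES_C = 12; EF_C = 12+3 = 15
ES_D = max(EF_A=15, EF_B=12) = 15; EF_D = 15+6 = 21
ES_E = max(EF_C=15, EF_D=21) = 21; EF_E = 21+8 = 29
Expected project duration μ = 29 hours. Critical path: A → D → E.

Variance along critical path = 1.778 + 9.000 + 1.000 = 11.778; σ = 3.432 hours.
D = μ + z·σ = 29 + 0.842·3.432 = 31.9 hours

31.9 hours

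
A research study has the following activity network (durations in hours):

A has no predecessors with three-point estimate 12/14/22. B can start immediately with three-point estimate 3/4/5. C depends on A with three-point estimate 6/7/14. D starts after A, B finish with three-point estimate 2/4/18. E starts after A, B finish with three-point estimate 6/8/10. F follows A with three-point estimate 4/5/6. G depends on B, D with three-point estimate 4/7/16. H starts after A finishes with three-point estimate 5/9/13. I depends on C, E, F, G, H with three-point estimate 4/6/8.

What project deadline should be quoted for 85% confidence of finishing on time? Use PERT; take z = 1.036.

38.9 hours

te_A = (12 + 4·14 + 22)/6 = 90/6 = 15; σ²_A = ((22−12)/6)² = 2.778
te_B = (3 + 4·4 + 5)/6 = 24/6 = 4; σ²_B = ((5−3)/6)² = 0.111
te_C = (6 + 4·7 + 14)/6 = 48/6 = 8; σ²_C = ((14−6)/6)² = 1.778
te_D = (2 + 4·4 + 18)/6 = 36/6 = 6; σ²_D = ((18−2)/6)² = 7.111
te_E = (6 + 4·8 + 10)/6 = 48/6 = 8; σ²_E = ((10−6)/6)² = 0.444
te_F = (4 + 4·5 + 6)/6 = 30/6 = 5; σ²_F = ((6−4)/6)² = 0.111
te_G = (4 + 4·7 + 16)/6 = 48/6 = 8; σ²_G = ((16−4)/6)² = 4.000
te_H = (5 + 4·9 + 13)/6 = 54/6 = 9; σ²_H = ((13−5)/6)² = 1.778
te_I = (4 + 4·6 + 8)/6 = 36/6 = 6; σ²_I = ((8−4)/6)² = 0.444

Forward pass:
ES_A = 0; EF_A = 15
ES_B = 0; EF_B = 4
ES_C = 15; EF_C = 15+8 = 23
ES_D = max(EF_A=15, EF_B=4) = 15; EF_D = 15+6 = 21
ES_E = max(EF_A=15, EF_B=4) = 15; EF_E = 15+8 = 23
ES_F = 15; EF_F = 15+5 = 20
ES_G = max(EF_B=4, EF_D=21) = 21; EF_G = 21+8 = 29
ES_H = 15; EF_H = 15+9 = 24
ES_I = max(EF_C=23, EF_E=23, EF_F=20, EF_G=29, EF_H=24) = 29; EF_I = 29+6 = 35
Expected project duration μ = 35 hours. Critical path: A → D → G → I.

Variance along critical path = 2.778 + 7.111 + 4.000 + 0.444 = 14.333; σ = 3.786 hours.
D = μ + z·σ = 35 + 1.036·3.786 = 38.9 hours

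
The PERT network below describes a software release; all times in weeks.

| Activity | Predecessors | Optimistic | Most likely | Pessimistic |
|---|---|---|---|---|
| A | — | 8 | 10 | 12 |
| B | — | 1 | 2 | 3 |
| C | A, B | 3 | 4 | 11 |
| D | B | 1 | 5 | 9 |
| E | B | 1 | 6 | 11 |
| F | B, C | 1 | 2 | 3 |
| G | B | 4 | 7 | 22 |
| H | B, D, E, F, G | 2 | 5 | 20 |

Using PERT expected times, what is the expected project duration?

24 weeks

te_A = (8 + 4·10 + 12)/6 = 60/6 = 10
te_B = (1 + 4·2 + 3)/6 = 12/6 = 2
te_C = (3 + 4·4 + 11)/6 = 30/6 = 5
te_D = (1 + 4·5 + 9)/6 = 30/6 = 5
te_E = (1 + 4·6 + 11)/6 = 36/6 = 6
te_F = (1 + 4·2 + 3)/6 = 12/6 = 2
te_G = (4 + 4·7 + 22)/6 = 54/6 = 9
te_H = (2 + 4·5 + 20)/6 = 42/6 = 7

Forward pass:
ES_A = 0; EF_A = 10
ES_B = 0; EF_B = 2
ES_C = max(EF_A=10, EF_B=2) = 10; EF_C = 10+5 = 15
ES_D = 2; EF_D = 2+5 = 7
ES_E = 2; EF_E = 2+6 = 8
ES_F = max(EF_B=2, EF_C=15) = 15; EF_F = 15+2 = 17
ES_G = 2; EF_G = 2+9 = 11
ES_H = max(EF_B=2, EF_D=7, EF_E=8, EF_F=17, EF_G=11) = 17; EF_H = 17+7 = 24
Expected project duration μ = 24 weeks. Critical path: A → C → F → H.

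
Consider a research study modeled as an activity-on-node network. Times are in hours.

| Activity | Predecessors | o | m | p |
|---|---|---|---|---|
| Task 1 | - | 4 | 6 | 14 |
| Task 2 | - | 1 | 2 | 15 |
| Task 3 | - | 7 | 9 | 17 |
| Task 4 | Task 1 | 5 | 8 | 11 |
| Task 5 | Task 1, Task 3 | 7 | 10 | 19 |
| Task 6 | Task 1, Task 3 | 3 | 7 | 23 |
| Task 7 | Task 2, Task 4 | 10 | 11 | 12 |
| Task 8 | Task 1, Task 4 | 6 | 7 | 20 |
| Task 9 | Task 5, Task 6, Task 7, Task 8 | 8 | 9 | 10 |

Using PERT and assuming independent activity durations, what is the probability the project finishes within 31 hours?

0.023

te_Task 1 = (4 + 4·6 + 14)/6 = 42/6 = 7; σ²_Task 1 = ((14−4)/6)² = 2.778
te_Task 2 = (1 + 4·2 + 15)/6 = 24/6 = 4; σ²_Task 2 = ((15−1)/6)² = 5.444
te_Task 3 = (7 + 4·9 + 17)/6 = 60/6 = 10; σ²_Task 3 = ((17−7)/6)² = 2.778
te_Task 4 = (5 + 4·8 + 11)/6 = 48/6 = 8; σ²_Task 4 = ((11−5)/6)² = 1.000
te_Task 5 = (7 + 4·10 + 19)/6 = 66/6 = 11; σ²_Task 5 = ((19−7)/6)² = 4.000
te_Task 6 = (3 + 4·7 + 23)/6 = 54/6 = 9; σ²_Task 6 = ((23−3)/6)² = 11.111
te_Task 7 = (10 + 4·11 + 12)/6 = 66/6 = 11; σ²_Task 7 = ((12−10)/6)² = 0.111
te_Task 8 = (6 + 4·7 + 20)/6 = 54/6 = 9; σ²_Task 8 = ((20−6)/6)² = 5.444
te_Task 9 = (8 + 4·9 + 10)/6 = 54/6 = 9; σ²_Task 9 = ((10−8)/6)² = 0.111

Forward pass:
ES_Task 1 = 0; EF_Task 1 = 7
ES_Task 2 = 0; EF_Task 2 = 4
ES_Task 3 = 0; EF_Task 3 = 10
ES_Task 4 = 7; EF_Task 4 = 7+8 = 15
ES_Task 5 = max(EF_Task 1=7, EF_Task 3=10) = 10; EF_Task 5 = 10+11 = 21
ES_Task 6 = max(EF_Task 1=7, EF_Task 3=10) = 10; EF_Task 6 = 10+9 = 19
ES_Task 7 = max(EF_Task 2=4, EF_Task 4=15) = 15; EF_Task 7 = 15+11 = 26
ES_Task 8 = max(EF_Task 1=7, EF_Task 4=15) = 15; EF_Task 8 = 15+9 = 24
ES_Task 9 = max(EF_Task 5=21, EF_Task 6=19, EF_Task 7=26, EF_Task 8=24) = 26; EF_Task 9 = 26+9 = 35
Expected project duration μ = 35 hours. Critical path: Task 1 → Task 4 → Task 7 → Task 9.

Variance along critical path = 2.778 + 1.000 + 0.111 + 0.111 = 4.000; σ = √4.000 = 2.000 hours.
Z = (31 − 35) / 2.000 = -2.000
P(T ≤ 31) = Φ(-2.000) ≈ 0.023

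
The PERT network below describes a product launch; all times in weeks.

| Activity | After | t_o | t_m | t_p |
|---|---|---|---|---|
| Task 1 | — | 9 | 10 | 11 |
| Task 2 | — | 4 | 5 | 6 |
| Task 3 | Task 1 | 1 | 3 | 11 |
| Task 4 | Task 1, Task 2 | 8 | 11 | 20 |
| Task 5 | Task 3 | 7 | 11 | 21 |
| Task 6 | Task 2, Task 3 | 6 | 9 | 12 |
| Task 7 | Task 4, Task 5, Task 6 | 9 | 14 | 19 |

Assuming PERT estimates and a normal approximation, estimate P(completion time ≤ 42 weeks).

0.726

te_Task 1 = (9 + 4·10 + 11)/6 = 60/6 = 10; σ²_Task 1 = ((11−9)/6)² = 0.111
te_Task 2 = (4 + 4·5 + 6)/6 = 30/6 = 5; σ²_Task 2 = ((6−4)/6)² = 0.111
te_Task 3 = (1 + 4·3 + 11)/6 = 24/6 = 4; σ²_Task 3 = ((11−1)/6)² = 2.778
te_Task 4 = (8 + 4·11 + 20)/6 = 72/6 = 12; σ²_Task 4 = ((20−8)/6)² = 4.000
te_Task 5 = (7 + 4·11 + 21)/6 = 72/6 = 12; σ²_Task 5 = ((21−7)/6)² = 5.444
te_Task 6 = (6 + 4·9 + 12)/6 = 54/6 = 9; σ²_Task 6 = ((12−6)/6)² = 1.000
te_Task 7 = (9 + 4·14 + 19)/6 = 84/6 = 14; σ²_Task 7 = ((19−9)/6)² = 2.778

Forward pass:
ES_Task 1 = 0; EF_Task 1 = 10
ES_Task 2 = 0; EF_Task 2 = 5
ES_Task 3 = 10; EF_Task 3 = 10+4 = 14
ES_Task 4 = max(EF_Task 1=10, EF_Task 2=5) = 10; EF_Task 4 = 10+12 = 22
ES_Task 5 = 14; EF_Task 5 = 14+12 = 26
ES_Task 6 = max(EF_Task 2=5, EF_Task 3=14) = 14; EF_Task 6 = 14+9 = 23
ES_Task 7 = max(EF_Task 4=22, EF_Task 5=26, EF_Task 6=23) = 26; EF_Task 7 = 26+14 = 40
Expected project duration μ = 40 weeks. Critical path: Task 1 → Task 3 → Task 5 → Task 7.

Variance along critical path = 0.111 + 2.778 + 5.444 + 2.778 = 11.111; σ = √11.111 = 3.333 weeks.
Z = (42 − 40) / 3.333 = 0.600
P(T ≤ 42) = Φ(0.600) ≈ 0.726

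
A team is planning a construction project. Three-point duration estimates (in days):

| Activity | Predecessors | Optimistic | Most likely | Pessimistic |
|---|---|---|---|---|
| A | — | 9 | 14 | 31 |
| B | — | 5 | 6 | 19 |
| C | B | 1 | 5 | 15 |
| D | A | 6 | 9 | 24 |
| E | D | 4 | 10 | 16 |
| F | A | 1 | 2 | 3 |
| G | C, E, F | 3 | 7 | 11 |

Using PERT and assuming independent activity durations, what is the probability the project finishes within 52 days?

0.934

te_A = (9 + 4·14 + 31)/6 = 96/6 = 16; σ²_A = ((31−9)/6)² = 13.444
te_B = (5 + 4·6 + 19)/6 = 48/6 = 8; σ²_B = ((19−5)/6)² = 5.444
te_C = (1 + 4·5 + 15)/6 = 36/6 = 6; σ²_C = ((15−1)/6)² = 5.444
te_D = (6 + 4·9 + 24)/6 = 66/6 = 11; σ²_D = ((24−6)/6)² = 9.000
te_E = (4 + 4·10 + 16)/6 = 60/6 = 10; σ²_E = ((16−4)/6)² = 4.000
te_F = (1 + 4·2 + 3)/6 = 12/6 = 2; σ²_F = ((3−1)/6)² = 0.111
te_G = (3 + 4·7 + 11)/6 = 42/6 = 7; σ²_G = ((11−3)/6)² = 1.778

Forward pass:
ES_A = 0; EF_A = 16
ES_B = 0; EF_B = 8
ES_C = 8; EF_C = 8+6 = 14
ES_D = 16; EF_D = 16+11 = 27
ES_E = 27; EF_E = 27+10 = 37
ES_F = 16; EF_F = 16+2 = 18
ES_G = max(EF_C=14, EF_E=37, EF_F=18) = 37; EF_G = 37+7 = 44
Expected project duration μ = 44 days. Critical path: A → D → E → G.

Variance along critical path = 13.444 + 9.000 + 4.000 + 1.778 = 28.222; σ = √28.222 = 5.312 days.
Z = (52 − 44) / 5.312 = 1.506
P(T ≤ 52) = Φ(1.506) ≈ 0.934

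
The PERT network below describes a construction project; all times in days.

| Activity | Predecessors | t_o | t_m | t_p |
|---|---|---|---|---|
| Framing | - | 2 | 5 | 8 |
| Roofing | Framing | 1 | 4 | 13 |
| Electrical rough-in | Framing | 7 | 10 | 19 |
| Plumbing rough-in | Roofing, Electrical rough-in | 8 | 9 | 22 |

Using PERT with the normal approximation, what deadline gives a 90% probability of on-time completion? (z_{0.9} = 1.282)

te_Framing = (2 + 4·5 + 8)/6 = 30/6 = 5; σ²_Framing = ((8−2)/6)² = 1.000
te_Roofing = (1 + 4·4 + 13)/6 = 30/6 = 5; σ²_Roofing = ((13−1)/6)² = 4.000
te_Electrical rough-in = (7 + 4·10 + 19)/6 = 66/6 = 11; σ²_Electrical rough-in = ((19−7)/6)² = 4.000
te_Plumbing rough-in = (8 + 4·9 + 22)/6 = 66/6 = 11; σ²_Plumbing rough-in = ((22−8)/6)² = 5.444

Forward pass:
ES_Framing = 0; EF_Framing = 5
ES_Roofing = 5; EF_Roofing = 5+5 = 10
ES_Electrical rough-in = 5; EF_Electrical rough-in = 5+11 = 16
ES_Plumbing rough-in = max(EF_Roofing=10, EF_Electrical rough-in=16) = 16; EF_Plumbing rough-in = 16+11 = 27
Expected project duration μ = 27 days. Critical path: Framing → Electrical rough-in → Plumbing rough-in.

Variance along critical path = 1.000 + 4.000 + 5.444 = 10.444; σ = 3.232 days.
D = μ + z·σ = 27 + 1.282·3.232 = 31.1 days

31.1 days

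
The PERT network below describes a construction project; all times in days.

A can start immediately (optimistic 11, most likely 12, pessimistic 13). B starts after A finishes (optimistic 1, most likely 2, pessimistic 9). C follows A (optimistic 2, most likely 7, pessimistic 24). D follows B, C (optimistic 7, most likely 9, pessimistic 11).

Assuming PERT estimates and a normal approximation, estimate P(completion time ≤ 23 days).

te_A = (11 + 4·12 + 13)/6 = 72/6 = 12; σ²_A = ((13−11)/6)² = 0.111
te_B = (1 + 4·2 + 9)/6 = 18/6 = 3; σ²_B = ((9−1)/6)² = 1.778
te_C = (2 + 4·7 + 24)/6 = 54/6 = 9; σ²_C = ((24−2)/6)² = 13.444
te_D = (7 + 4·9 + 11)/6 = 54/6 = 9; σ²_D = ((11−7)/6)² = 0.444

Forward pass:
ES_A = 0; EF_A = 12
ES_B = 12; EF_B = 12+3 = 15
ES_C = 12; EF_C = 12+9 = 21
ES_D = max(EF_B=15, EF_C=21) = 21; EF_D = 21+9 = 30
Expected project duration μ = 30 days. Critical path: A → C → D.

Variance along critical path = 0.111 + 13.444 + 0.444 = 14.000; σ = √14.000 = 3.742 days.
Z = (23 − 30) / 3.742 = -1.871
P(T ≤ 23) = Φ(-1.871) ≈ 0.031

0.031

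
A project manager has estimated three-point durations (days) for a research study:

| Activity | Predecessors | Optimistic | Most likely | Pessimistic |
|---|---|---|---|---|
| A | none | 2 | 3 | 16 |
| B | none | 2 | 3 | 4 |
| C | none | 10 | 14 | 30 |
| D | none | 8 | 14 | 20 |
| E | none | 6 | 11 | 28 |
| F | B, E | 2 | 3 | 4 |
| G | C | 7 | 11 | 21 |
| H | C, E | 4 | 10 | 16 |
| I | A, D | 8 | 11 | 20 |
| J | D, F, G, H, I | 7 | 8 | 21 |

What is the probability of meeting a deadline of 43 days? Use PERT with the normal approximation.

te_A = (2 + 4·3 + 16)/6 = 30/6 = 5; σ²_A = ((16−2)/6)² = 5.444
te_B = (2 + 4·3 + 4)/6 = 18/6 = 3; σ²_B = ((4−2)/6)² = 0.111
te_C = (10 + 4·14 + 30)/6 = 96/6 = 16; σ²_C = ((30−10)/6)² = 11.111
te_D = (8 + 4·14 + 20)/6 = 84/6 = 14; σ²_D = ((20−8)/6)² = 4.000
te_E = (6 + 4·11 + 28)/6 = 78/6 = 13; σ²_E = ((28−6)/6)² = 13.444
te_F = (2 + 4·3 + 4)/6 = 18/6 = 3; σ²_F = ((4−2)/6)² = 0.111
te_G = (7 + 4·11 + 21)/6 = 72/6 = 12; σ²_G = ((21−7)/6)² = 5.444
te_H = (4 + 4·10 + 16)/6 = 60/6 = 10; σ²_H = ((16−4)/6)² = 4.000
te_I = (8 + 4·11 + 20)/6 = 72/6 = 12; σ²_I = ((20−8)/6)² = 4.000
te_J = (7 + 4·8 + 21)/6 = 60/6 = 10; σ²_J = ((21−7)/6)² = 5.444

Forward pass:
ES_A = 0; EF_A = 5
ES_B = 0; EF_B = 3
ES_C = 0; EF_C = 16
ES_D = 0; EF_D = 14
ES_E = 0; EF_E = 13
ES_F = max(EF_B=3, EF_E=13) = 13; EF_F = 13+3 = 16
ES_G = 16; EF_G = 16+12 = 28
ES_H = max(EF_C=16, EF_E=13) = 16; EF_H = 16+10 = 26
ES_I = max(EF_A=5, EF_D=14) = 14; EF_I = 14+12 = 26
ES_J = max(EF_D=14, EF_F=16, EF_G=28, EF_H=26, EF_I=26) = 28; EF_J = 28+10 = 38
Expected project duration μ = 38 days. Critical path: C → G → J.

Variance along critical path = 11.111 + 5.444 + 5.444 = 22.000; σ = √22.000 = 4.690 days.
Z = (43 − 38) / 4.690 = 1.066
P(T ≤ 43) = Φ(1.066) ≈ 0.857

0.857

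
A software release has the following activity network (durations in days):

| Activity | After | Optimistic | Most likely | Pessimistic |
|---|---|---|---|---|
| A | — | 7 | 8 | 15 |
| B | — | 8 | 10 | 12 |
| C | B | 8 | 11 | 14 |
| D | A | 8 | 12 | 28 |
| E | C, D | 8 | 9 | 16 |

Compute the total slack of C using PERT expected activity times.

2 days

te_A = (7 + 4·8 + 15)/6 = 54/6 = 9
te_B = (8 + 4·10 + 12)/6 = 60/6 = 10
te_C = (8 + 4·11 + 14)/6 = 66/6 = 11
te_D = (8 + 4·12 + 28)/6 = 84/6 = 14
te_E = (8 + 4·9 + 16)/6 = 60/6 = 10

Forward pass:
ES_A = 0; EF_A = 9
ES_B = 0; EF_B = 10
ES_C = 10; EF_C = 10+11 = 21
ES_D = 9; EF_D = 9+14 = 23
ES_E = max(EF_C=21, EF_D=23) = 23; EF_E = 23+10 = 33
Expected project duration μ = 33 days. Critical path: A → D → E.

Backward pass:
LF_E = 33; LS_E = 33−10 = 23
LF_D = LS_E = 23; LS_D = 23−14 = 9
LF_C = LS_E = 23; LS_C = 23−11 = 12
LF_B = LS_C = 12; LS_B = 12−10 = 2
LF_A = LS_D = 9; LS_A = 9−9 = 0
Slack_C = LS_C − ES_C = 12 − 10 = 2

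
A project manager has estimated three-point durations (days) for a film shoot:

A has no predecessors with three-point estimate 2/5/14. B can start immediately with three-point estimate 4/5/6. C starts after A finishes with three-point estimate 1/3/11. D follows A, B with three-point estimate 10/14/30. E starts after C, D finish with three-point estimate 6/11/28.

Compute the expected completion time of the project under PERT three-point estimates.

te_A = (2 + 4·5 + 14)/6 = 36/6 = 6
te_B = (4 + 4·5 + 6)/6 = 30/6 = 5
te_C = (1 + 4·3 + 11)/6 = 24/6 = 4
te_D = (10 + 4·14 + 30)/6 = 96/6 = 16
te_E = (6 + 4·11 + 28)/6 = 78/6 = 13

Forward pass:
ES_A = 0; EF_A = 6
ES_B = 0; EF_B = 5
ES_C = 6; EF_C = 6+4 = 10
ES_D = max(EF_A=6, EF_B=5) = 6; EF_D = 6+16 = 22
ES_E = max(EF_C=10, EF_D=22) = 22; EF_E = 22+13 = 35
Expected project duration μ = 35 days. Critical path: A → D → E.

35 days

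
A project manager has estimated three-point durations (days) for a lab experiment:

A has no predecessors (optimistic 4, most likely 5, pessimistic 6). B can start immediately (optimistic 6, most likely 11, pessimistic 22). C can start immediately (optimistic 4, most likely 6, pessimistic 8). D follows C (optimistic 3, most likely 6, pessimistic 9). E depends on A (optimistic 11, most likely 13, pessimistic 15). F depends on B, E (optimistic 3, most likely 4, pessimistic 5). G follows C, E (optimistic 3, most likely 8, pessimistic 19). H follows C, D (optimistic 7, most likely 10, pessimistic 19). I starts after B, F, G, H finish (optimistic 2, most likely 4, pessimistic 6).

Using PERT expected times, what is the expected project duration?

31 days

te_A = (4 + 4·5 + 6)/6 = 30/6 = 5
te_B = (6 + 4·11 + 22)/6 = 72/6 = 12
te_C = (4 + 4·6 + 8)/6 = 36/6 = 6
te_D = (3 + 4·6 + 9)/6 = 36/6 = 6
te_E = (11 + 4·13 + 15)/6 = 78/6 = 13
te_F = (3 + 4·4 + 5)/6 = 24/6 = 4
te_G = (3 + 4·8 + 19)/6 = 54/6 = 9
te_H = (7 + 4·10 + 19)/6 = 66/6 = 11
te_I = (2 + 4·4 + 6)/6 = 24/6 = 4

Forward pass:
ES_A = 0; EF_A = 5
ES_B = 0; EF_B = 12
ES_C = 0; EF_C = 6
ES_D = 6; EF_D = 6+6 = 12
ES_E = 5; EF_E = 5+13 = 18
ES_F = max(EF_B=12, EF_E=18) = 18; EF_F = 18+4 = 22
ES_G = max(EF_C=6, EF_E=18) = 18; EF_G = 18+9 = 27
ES_H = max(EF_C=6, EF_D=12) = 12; EF_H = 12+11 = 23
ES_I = max(EF_B=12, EF_F=22, EF_G=27, EF_H=23) = 27; EF_I = 27+4 = 31
Expected project duration μ = 31 days. Critical path: A → E → G → I.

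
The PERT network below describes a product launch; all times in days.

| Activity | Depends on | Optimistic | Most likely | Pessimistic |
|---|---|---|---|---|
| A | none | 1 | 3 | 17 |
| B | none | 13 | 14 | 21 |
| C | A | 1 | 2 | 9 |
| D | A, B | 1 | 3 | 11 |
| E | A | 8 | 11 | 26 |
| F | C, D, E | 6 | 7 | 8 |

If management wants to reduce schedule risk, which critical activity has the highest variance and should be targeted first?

D

te_A = (1 + 4·3 + 17)/6 = 30/6 = 5; σ²_A = ((17−1)/6)² = 7.111
te_B = (13 + 4·14 + 21)/6 = 90/6 = 15; σ²_B = ((21−13)/6)² = 1.778
te_C = (1 + 4·2 + 9)/6 = 18/6 = 3; σ²_C = ((9−1)/6)² = 1.778
te_D = (1 + 4·3 + 11)/6 = 24/6 = 4; σ²_D = ((11−1)/6)² = 2.778
te_E = (8 + 4·11 + 26)/6 = 78/6 = 13; σ²_E = ((26−8)/6)² = 9.000
te_F = (6 + 4·7 + 8)/6 = 42/6 = 7; σ²_F = ((8−6)/6)² = 0.111

Forward pass:
ES_A = 0; EF_A = 5
ES_B = 0; EF_B = 15
ES_C = 5; EF_C = 5+3 = 8
ES_D = max(EF_A=5, EF_B=15) = 15; EF_D = 15+4 = 19
ES_E = 5; EF_E = 5+13 = 18
ES_F = max(EF_C=8, EF_D=19, EF_E=18) = 19; EF_F = 19+7 = 26
Expected project duration μ = 26 days. Critical path: B → D → F.

Variances on critical path: σ²_B=1.778, σ²_D=2.778, σ²_F=0.111.
Largest is σ²_D = 2.778.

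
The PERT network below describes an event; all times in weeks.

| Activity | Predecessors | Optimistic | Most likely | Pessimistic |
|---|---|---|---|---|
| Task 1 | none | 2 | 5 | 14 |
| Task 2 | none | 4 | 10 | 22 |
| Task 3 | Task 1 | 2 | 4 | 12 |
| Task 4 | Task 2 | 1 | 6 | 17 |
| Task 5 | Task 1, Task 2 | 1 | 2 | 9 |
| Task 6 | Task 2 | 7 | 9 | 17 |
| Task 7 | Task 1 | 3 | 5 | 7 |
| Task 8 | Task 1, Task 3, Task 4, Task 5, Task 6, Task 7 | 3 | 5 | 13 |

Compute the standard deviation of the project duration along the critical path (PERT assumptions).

te_Task 1 = (2 + 4·5 + 14)/6 = 36/6 = 6; σ²_Task 1 = ((14−2)/6)² = 4.000
te_Task 2 = (4 + 4·10 + 22)/6 = 66/6 = 11; σ²_Task 2 = ((22−4)/6)² = 9.000
te_Task 3 = (2 + 4·4 + 12)/6 = 30/6 = 5; σ²_Task 3 = ((12−2)/6)² = 2.778
te_Task 4 = (1 + 4·6 + 17)/6 = 42/6 = 7; σ²_Task 4 = ((17−1)/6)² = 7.111
te_Task 5 = (1 + 4·2 + 9)/6 = 18/6 = 3; σ²_Task 5 = ((9−1)/6)² = 1.778
te_Task 6 = (7 + 4·9 + 17)/6 = 60/6 = 10; σ²_Task 6 = ((17−7)/6)² = 2.778
te_Task 7 = (3 + 4·5 + 7)/6 = 30/6 = 5; σ²_Task 7 = ((7−3)/6)² = 0.444
te_Task 8 = (3 + 4·5 + 13)/6 = 36/6 = 6; σ²_Task 8 = ((13−3)/6)² = 2.778

Forward pass:
ES_Task 1 = 0; EF_Task 1 = 6
ES_Task 2 = 0; EF_Task 2 = 11
ES_Task 3 = 6; EF_Task 3 = 6+5 = 11
ES_Task 4 = 11; EF_Task 4 = 11+7 = 18
ES_Task 5 = max(EF_Task 1=6, EF_Task 2=11) = 11; EF_Task 5 = 11+3 = 14
ES_Task 6 = 11; EF_Task 6 = 11+10 = 21
ES_Task 7 = 6; EF_Task 7 = 6+5 = 11
ES_Task 8 = max(EF_Task 1=6, EF_Task 3=11, EF_Task 4=18, EF_Task 5=14, EF_Task 6=21, EF_Task 7=11) = 21; EF_Task 8 = 21+6 = 27
Expected project duration μ = 27 weeks. Critical path: Task 2 → Task 6 → Task 8.

Variance along critical path = 9.000 + 2.778 + 2.778 = 14.556
σ = √14.556 = 3.815 weeks

3.82 weeks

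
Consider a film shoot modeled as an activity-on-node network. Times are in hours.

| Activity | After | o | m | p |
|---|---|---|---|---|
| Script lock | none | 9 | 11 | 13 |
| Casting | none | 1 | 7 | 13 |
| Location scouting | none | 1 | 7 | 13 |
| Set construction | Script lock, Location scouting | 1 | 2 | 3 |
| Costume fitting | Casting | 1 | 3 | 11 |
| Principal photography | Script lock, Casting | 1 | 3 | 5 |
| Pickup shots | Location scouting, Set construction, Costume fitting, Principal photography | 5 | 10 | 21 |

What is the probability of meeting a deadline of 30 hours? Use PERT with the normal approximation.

0.961

te_Script lock = (9 + 4·11 + 13)/6 = 66/6 = 11; σ²_Script lock = ((13−9)/6)² = 0.444
te_Casting = (1 + 4·7 + 13)/6 = 42/6 = 7; σ²_Casting = ((13−1)/6)² = 4.000
te_Location scouting = (1 + 4·7 + 13)/6 = 42/6 = 7; σ²_Location scouting = ((13−1)/6)² = 4.000
te_Set construction = (1 + 4·2 + 3)/6 = 12/6 = 2; σ²_Set construction = ((3−1)/6)² = 0.111
te_Costume fitting = (1 + 4·3 + 11)/6 = 24/6 = 4; σ²_Costume fitting = ((11−1)/6)² = 2.778
te_Principal photography = (1 + 4·3 + 5)/6 = 18/6 = 3; σ²_Principal photography = ((5−1)/6)² = 0.444
te_Pickup shots = (5 + 4·10 + 21)/6 = 66/6 = 11; σ²_Pickup shots = ((21−5)/6)² = 7.111

Forward pass:
ES_Script lock = 0; EF_Script lock = 11
ES_Casting = 0; EF_Casting = 7
ES_Location scouting = 0; EF_Location scouting = 7
ES_Set construction = max(EF_Script lock=11, EF_Location scouting=7) = 11; EF_Set construction = 11+2 = 13
ES_Costume fitting = 7; EF_Costume fitting = 7+4 = 11
ES_Principal photography = max(EF_Script lock=11, EF_Casting=7) = 11; EF_Principal photography = 11+3 = 14
ES_Pickup shots = max(EF_Location scouting=7, EF_Set construction=13, EF_Costume fitting=11, EF_Principal photography=14) = 14; EF_Pickup shots = 14+11 = 25
Expected project duration μ = 25 hours. Critical path: Script lock → Principal photography → Pickup shots.

Variance along critical path = 0.444 + 0.444 + 7.111 = 8.000; σ = √8.000 = 2.828 hours.
Z = (30 − 25) / 2.828 = 1.768
P(T ≤ 30) = Φ(1.768) ≈ 0.961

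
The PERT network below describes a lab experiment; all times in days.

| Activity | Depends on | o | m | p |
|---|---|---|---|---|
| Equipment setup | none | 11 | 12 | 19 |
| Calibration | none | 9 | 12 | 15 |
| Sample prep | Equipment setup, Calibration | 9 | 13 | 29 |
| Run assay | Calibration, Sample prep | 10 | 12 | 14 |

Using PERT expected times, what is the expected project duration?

te_Equipment setup = (11 + 4·12 + 19)/6 = 78/6 = 13
te_Calibration = (9 + 4·12 + 15)/6 = 72/6 = 12
te_Sample prep = (9 + 4·13 + 29)/6 = 90/6 = 15
te_Run assay = (10 + 4·12 + 14)/6 = 72/6 = 12

Forward pass:
ES_Equipment setup = 0; EF_Equipment setup = 13
ES_Calibration = 0; EF_Calibration = 12
ES_Sample prep = max(EF_Equipment setup=13, EF_Calibration=12) = 13; EF_Sample prep = 13+15 = 28
ES_Run assay = max(EF_Calibration=12, EF_Sample prep=28) = 28; EF_Run assay = 28+12 = 40
Expected project duration μ = 40 days. Critical path: Equipment setup → Sample prep → Run assay.

40 days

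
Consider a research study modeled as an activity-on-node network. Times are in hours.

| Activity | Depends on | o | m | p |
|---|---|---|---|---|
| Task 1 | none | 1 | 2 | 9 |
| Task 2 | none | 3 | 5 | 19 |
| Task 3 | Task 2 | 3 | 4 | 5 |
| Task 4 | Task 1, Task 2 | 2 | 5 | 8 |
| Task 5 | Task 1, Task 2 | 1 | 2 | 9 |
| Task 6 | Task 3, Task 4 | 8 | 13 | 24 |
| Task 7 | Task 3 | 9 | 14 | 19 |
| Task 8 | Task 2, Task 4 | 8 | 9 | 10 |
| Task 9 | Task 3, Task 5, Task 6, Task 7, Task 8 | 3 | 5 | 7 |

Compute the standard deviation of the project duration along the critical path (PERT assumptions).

3.96 hours

te_Task 1 = (1 + 4·2 + 9)/6 = 18/6 = 3; σ²_Task 1 = ((9−1)/6)² = 1.778
te_Task 2 = (3 + 4·5 + 19)/6 = 42/6 = 7; σ²_Task 2 = ((19−3)/6)² = 7.111
te_Task 3 = (3 + 4·4 + 5)/6 = 24/6 = 4; σ²_Task 3 = ((5−3)/6)² = 0.111
te_Task 4 = (2 + 4·5 + 8)/6 = 30/6 = 5; σ²_Task 4 = ((8−2)/6)² = 1.000
te_Task 5 = (1 + 4·2 + 9)/6 = 18/6 = 3; σ²_Task 5 = ((9−1)/6)² = 1.778
te_Task 6 = (8 + 4·13 + 24)/6 = 84/6 = 14; σ²_Task 6 = ((24−8)/6)² = 7.111
te_Task 7 = (9 + 4·14 + 19)/6 = 84/6 = 14; σ²_Task 7 = ((19−9)/6)² = 2.778
te_Task 8 = (8 + 4·9 + 10)/6 = 54/6 = 9; σ²_Task 8 = ((10−8)/6)² = 0.111
te_Task 9 = (3 + 4·5 + 7)/6 = 30/6 = 5; σ²_Task 9 = ((7−3)/6)² = 0.444

Forward pass:
ES_Task 1 = 0; EF_Task 1 = 3
ES_Task 2 = 0; EF_Task 2 = 7
ES_Task 3 = 7; EF_Task 3 = 7+4 = 11
ES_Task 4 = max(EF_Task 1=3, EF_Task 2=7) = 7; EF_Task 4 = 7+5 = 12
ES_Task 5 = max(EF_Task 1=3, EF_Task 2=7) = 7; EF_Task 5 = 7+3 = 10
ES_Task 6 = max(EF_Task 3=11, EF_Task 4=12) = 12; EF_Task 6 = 12+14 = 26
ES_Task 7 = 11; EF_Task 7 = 11+14 = 25
ES_Task 8 = max(EF_Task 2=7, EF_Task 4=12) = 12; EF_Task 8 = 12+9 = 21
ES_Task 9 = max(EF_Task 3=11, EF_Task 5=10, EF_Task 6=26, EF_Task 7=25, EF_Task 8=21) = 26; EF_Task 9 = 26+5 = 31
Expected project duration μ = 31 hours. Critical path: Task 2 → Task 4 → Task 6 → Task 9.

Variance along critical path = 7.111 + 1.000 + 7.111 + 0.444 = 15.667
σ = √15.667 = 3.958 hours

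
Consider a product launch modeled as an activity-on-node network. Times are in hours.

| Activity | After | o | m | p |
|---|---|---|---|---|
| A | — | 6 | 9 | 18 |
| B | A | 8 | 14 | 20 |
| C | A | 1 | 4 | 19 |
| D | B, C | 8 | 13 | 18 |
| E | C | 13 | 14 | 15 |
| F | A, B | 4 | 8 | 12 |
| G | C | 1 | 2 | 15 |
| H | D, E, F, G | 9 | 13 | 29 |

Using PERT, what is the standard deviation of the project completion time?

4.68 hours

te_A = (6 + 4·9 + 18)/6 = 60/6 = 10; σ²_A = ((18−6)/6)² = 4.000
te_B = (8 + 4·14 + 20)/6 = 84/6 = 14; σ²_B = ((20−8)/6)² = 4.000
te_C = (1 + 4·4 + 19)/6 = 36/6 = 6; σ²_C = ((19−1)/6)² = 9.000
te_D = (8 + 4·13 + 18)/6 = 78/6 = 13; σ²_D = ((18−8)/6)² = 2.778
te_E = (13 + 4·14 + 15)/6 = 84/6 = 14; σ²_E = ((15−13)/6)² = 0.111
te_F = (4 + 4·8 + 12)/6 = 48/6 = 8; σ²_F = ((12−4)/6)² = 1.778
te_G = (1 + 4·2 + 15)/6 = 24/6 = 4; σ²_G = ((15−1)/6)² = 5.444
te_H = (9 + 4·13 + 29)/6 = 90/6 = 15; σ²_H = ((29−9)/6)² = 11.111

Forward pass:
ES_A = 0; EF_A = 10
ES_B = 10; EF_B = 10+14 = 24
ES_C = 10; EF_C = 10+6 = 16
ES_D = max(EF_B=24, EF_C=16) = 24; EF_D = 24+13 = 37
ES_E = 16; EF_E = 16+14 = 30
ES_F = max(EF_A=10, EF_B=24) = 24; EF_F = 24+8 = 32
ES_G = 16; EF_G = 16+4 = 20
ES_H = max(EF_D=37, EF_E=30, EF_F=32, EF_G=20) = 37; EF_H = 37+15 = 52
Expected project duration μ = 52 hours. Critical path: A → B → D → H.

Variance along critical path = 4.000 + 4.000 + 2.778 + 11.111 = 21.889
σ = √21.889 = 4.679 hours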